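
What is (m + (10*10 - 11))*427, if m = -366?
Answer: -118279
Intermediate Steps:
(m + (10*10 - 11))*427 = (-366 + (10*10 - 11))*427 = (-366 + (100 - 11))*427 = (-366 + 89)*427 = -277*427 = -118279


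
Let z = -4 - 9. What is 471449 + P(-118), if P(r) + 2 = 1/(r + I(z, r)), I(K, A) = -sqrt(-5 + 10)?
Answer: 6562070675/13919 + sqrt(5)/13919 ≈ 4.7145e+5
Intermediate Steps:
z = -13
I(K, A) = -sqrt(5)
P(r) = -2 + 1/(r - sqrt(5))
471449 + P(-118) = 471449 + (1 - 2*(-118) + 2*sqrt(5))/(-118 - sqrt(5)) = 471449 + (1 + 236 + 2*sqrt(5))/(-118 - sqrt(5)) = 471449 + (237 + 2*sqrt(5))/(-118 - sqrt(5))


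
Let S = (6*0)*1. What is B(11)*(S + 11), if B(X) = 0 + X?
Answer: 121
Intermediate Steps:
S = 0 (S = 0*1 = 0)
B(X) = X
B(11)*(S + 11) = 11*(0 + 11) = 11*11 = 121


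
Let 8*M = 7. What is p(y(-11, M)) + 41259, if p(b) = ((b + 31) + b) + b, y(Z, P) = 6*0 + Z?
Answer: 41257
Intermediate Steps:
M = 7/8 (M = (⅛)*7 = 7/8 ≈ 0.87500)
y(Z, P) = Z (y(Z, P) = 0 + Z = Z)
p(b) = 31 + 3*b (p(b) = ((31 + b) + b) + b = (31 + 2*b) + b = 31 + 3*b)
p(y(-11, M)) + 41259 = (31 + 3*(-11)) + 41259 = (31 - 33) + 41259 = -2 + 41259 = 41257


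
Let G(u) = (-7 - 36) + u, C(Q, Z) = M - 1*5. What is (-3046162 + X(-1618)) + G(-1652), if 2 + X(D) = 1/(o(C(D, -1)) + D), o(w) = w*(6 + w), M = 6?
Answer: -4910100850/1611 ≈ -3.0479e+6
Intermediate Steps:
C(Q, Z) = 1 (C(Q, Z) = 6 - 1*5 = 6 - 5 = 1)
G(u) = -43 + u
X(D) = -2 + 1/(7 + D) (X(D) = -2 + 1/(1*(6 + 1) + D) = -2 + 1/(1*7 + D) = -2 + 1/(7 + D))
(-3046162 + X(-1618)) + G(-1652) = (-3046162 + (-13 - 2*(-1618))/(7 - 1618)) + (-43 - 1652) = (-3046162 + (-13 + 3236)/(-1611)) - 1695 = (-3046162 - 1/1611*3223) - 1695 = (-3046162 - 3223/1611) - 1695 = -4907370205/1611 - 1695 = -4910100850/1611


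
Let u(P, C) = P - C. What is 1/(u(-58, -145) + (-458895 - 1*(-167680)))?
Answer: -1/291128 ≈ -3.4349e-6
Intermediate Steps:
1/(u(-58, -145) + (-458895 - 1*(-167680))) = 1/((-58 - 1*(-145)) + (-458895 - 1*(-167680))) = 1/((-58 + 145) + (-458895 + 167680)) = 1/(87 - 291215) = 1/(-291128) = -1/291128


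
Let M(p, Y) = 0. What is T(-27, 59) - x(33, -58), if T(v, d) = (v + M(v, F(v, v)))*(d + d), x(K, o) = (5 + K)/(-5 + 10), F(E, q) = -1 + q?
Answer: -15968/5 ≈ -3193.6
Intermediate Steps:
x(K, o) = 1 + K/5 (x(K, o) = (5 + K)/5 = (5 + K)*(⅕) = 1 + K/5)
T(v, d) = 2*d*v (T(v, d) = (v + 0)*(d + d) = v*(2*d) = 2*d*v)
T(-27, 59) - x(33, -58) = 2*59*(-27) - (1 + (⅕)*33) = -3186 - (1 + 33/5) = -3186 - 1*38/5 = -3186 - 38/5 = -15968/5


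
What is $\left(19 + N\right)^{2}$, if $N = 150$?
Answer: $28561$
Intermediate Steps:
$\left(19 + N\right)^{2} = \left(19 + 150\right)^{2} = 169^{2} = 28561$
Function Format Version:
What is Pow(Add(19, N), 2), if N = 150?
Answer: 28561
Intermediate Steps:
Pow(Add(19, N), 2) = Pow(Add(19, 150), 2) = Pow(169, 2) = 28561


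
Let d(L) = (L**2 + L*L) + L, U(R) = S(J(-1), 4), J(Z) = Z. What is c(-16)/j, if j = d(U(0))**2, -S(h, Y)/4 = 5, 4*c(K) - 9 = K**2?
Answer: 53/486720 ≈ 0.00010889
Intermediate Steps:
c(K) = 9/4 + K**2/4
S(h, Y) = -20 (S(h, Y) = -4*5 = -20)
U(R) = -20
d(L) = L + 2*L**2 (d(L) = (L**2 + L**2) + L = 2*L**2 + L = L + 2*L**2)
j = 608400 (j = (-20*(1 + 2*(-20)))**2 = (-20*(1 - 40))**2 = (-20*(-39))**2 = 780**2 = 608400)
c(-16)/j = (9/4 + (1/4)*(-16)**2)/608400 = (9/4 + (1/4)*256)*(1/608400) = (9/4 + 64)*(1/608400) = (265/4)*(1/608400) = 53/486720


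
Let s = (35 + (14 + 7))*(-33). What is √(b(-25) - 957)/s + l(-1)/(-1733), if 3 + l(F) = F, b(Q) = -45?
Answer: 4/1733 - I*√1002/1848 ≈ 0.0023081 - 0.017129*I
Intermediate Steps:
s = -1848 (s = (35 + 21)*(-33) = 56*(-33) = -1848)
l(F) = -3 + F
√(b(-25) - 957)/s + l(-1)/(-1733) = √(-45 - 957)/(-1848) + (-3 - 1)/(-1733) = √(-1002)*(-1/1848) - 4*(-1/1733) = (I*√1002)*(-1/1848) + 4/1733 = -I*√1002/1848 + 4/1733 = 4/1733 - I*√1002/1848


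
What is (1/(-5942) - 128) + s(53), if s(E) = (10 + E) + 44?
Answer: -124783/5942 ≈ -21.000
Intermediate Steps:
s(E) = 54 + E
(1/(-5942) - 128) + s(53) = (1/(-5942) - 128) + (54 + 53) = (-1/5942 - 128) + 107 = -760577/5942 + 107 = -124783/5942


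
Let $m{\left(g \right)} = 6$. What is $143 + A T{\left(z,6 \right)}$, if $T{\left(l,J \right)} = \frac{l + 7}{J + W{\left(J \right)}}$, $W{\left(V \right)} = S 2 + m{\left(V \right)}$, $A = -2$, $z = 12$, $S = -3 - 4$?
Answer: $162$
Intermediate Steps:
$S = -7$ ($S = -3 - 4 = -7$)
$W{\left(V \right)} = -8$ ($W{\left(V \right)} = \left(-7\right) 2 + 6 = -14 + 6 = -8$)
$T{\left(l,J \right)} = \frac{7 + l}{-8 + J}$ ($T{\left(l,J \right)} = \frac{l + 7}{J - 8} = \frac{7 + l}{-8 + J}$)
$143 + A T{\left(z,6 \right)} = 143 - 2 \frac{7 + 12}{-8 + 6} = 143 - 2 \frac{1}{-2} \cdot 19 = 143 - 2 \left(\left(- \frac{1}{2}\right) 19\right) = 143 - -19 = 143 + 19 = 162$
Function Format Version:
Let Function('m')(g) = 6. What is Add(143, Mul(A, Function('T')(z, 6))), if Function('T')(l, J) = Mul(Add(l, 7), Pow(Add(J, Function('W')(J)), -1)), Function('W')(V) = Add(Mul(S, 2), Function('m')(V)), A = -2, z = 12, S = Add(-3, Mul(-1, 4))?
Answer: 162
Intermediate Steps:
S = -7 (S = Add(-3, -4) = -7)
Function('W')(V) = -8 (Function('W')(V) = Add(Mul(-7, 2), 6) = Add(-14, 6) = -8)
Function('T')(l, J) = Mul(Pow(Add(-8, J), -1), Add(7, l)) (Function('T')(l, J) = Mul(Add(l, 7), Pow(Add(J, -8), -1)) = Mul(Add(7, l), Pow(Add(-8, J), -1)) = Mul(Pow(Add(-8, J), -1), Add(7, l)))
Add(143, Mul(A, Function('T')(z, 6))) = Add(143, Mul(-2, Mul(Pow(Add(-8, 6), -1), Add(7, 12)))) = Add(143, Mul(-2, Mul(Pow(-2, -1), 19))) = Add(143, Mul(-2, Mul(Rational(-1, 2), 19))) = Add(143, Mul(-2, Rational(-19, 2))) = Add(143, 19) = 162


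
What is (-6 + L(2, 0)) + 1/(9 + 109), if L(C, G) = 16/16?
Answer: -589/118 ≈ -4.9915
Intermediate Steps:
L(C, G) = 1 (L(C, G) = 16*(1/16) = 1)
(-6 + L(2, 0)) + 1/(9 + 109) = (-6 + 1) + 1/(9 + 109) = -5 + 1/118 = -589/118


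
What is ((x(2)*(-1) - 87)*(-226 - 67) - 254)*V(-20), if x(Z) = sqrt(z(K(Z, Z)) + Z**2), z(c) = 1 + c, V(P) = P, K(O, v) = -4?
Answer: -510600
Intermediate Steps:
x(Z) = sqrt(-3 + Z**2) (x(Z) = sqrt((1 - 4) + Z**2) = sqrt(-3 + Z**2))
((x(2)*(-1) - 87)*(-226 - 67) - 254)*V(-20) = ((sqrt(-3 + 2**2)*(-1) - 87)*(-226 - 67) - 254)*(-20) = ((sqrt(-3 + 4)*(-1) - 87)*(-293) - 254)*(-20) = ((sqrt(1)*(-1) - 87)*(-293) - 254)*(-20) = ((1*(-1) - 87)*(-293) - 254)*(-20) = ((-1 - 87)*(-293) - 254)*(-20) = (-88*(-293) - 254)*(-20) = (25784 - 254)*(-20) = 25530*(-20) = -510600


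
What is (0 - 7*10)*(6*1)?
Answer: -420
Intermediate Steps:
(0 - 7*10)*(6*1) = (0 - 70)*6 = -70*6 = -420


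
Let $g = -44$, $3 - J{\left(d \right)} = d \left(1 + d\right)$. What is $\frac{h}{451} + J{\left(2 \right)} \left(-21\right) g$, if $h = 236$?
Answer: $- \frac{1249936}{451} \approx -2771.5$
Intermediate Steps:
$J{\left(d \right)} = 3 - d \left(1 + d\right)$
$\frac{h}{451} + J{\left(2 \right)} \left(-21\right) g = \frac{236}{451} + \left(3 - 2 - 2^{2}\right) \left(-21\right) \left(-44\right) = 236 \cdot \frac{1}{451} + \left(3 - 2 - 4\right) \left(-21\right) \left(-44\right) = \frac{236}{451} + \left(3 - 2 - 4\right) \left(-21\right) \left(-44\right) = \frac{236}{451} + \left(-3\right) \left(-21\right) \left(-44\right) = \frac{236}{451} + 63 \left(-44\right) = \frac{236}{451} - 2772 = - \frac{1249936}{451}$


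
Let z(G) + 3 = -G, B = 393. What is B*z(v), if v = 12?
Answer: -5895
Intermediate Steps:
z(G) = -3 - G
B*z(v) = 393*(-3 - 1*12) = 393*(-3 - 12) = 393*(-15) = -5895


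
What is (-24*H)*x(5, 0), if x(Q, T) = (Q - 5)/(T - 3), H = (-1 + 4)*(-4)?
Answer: 0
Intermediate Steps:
H = -12 (H = 3*(-4) = -12)
x(Q, T) = (-5 + Q)/(-3 + T)
(-24*H)*x(5, 0) = (-24*(-12))*((-5 + 5)/(-3 + 0)) = 288*(0/(-3)) = 288*(-1/3*0) = 288*0 = 0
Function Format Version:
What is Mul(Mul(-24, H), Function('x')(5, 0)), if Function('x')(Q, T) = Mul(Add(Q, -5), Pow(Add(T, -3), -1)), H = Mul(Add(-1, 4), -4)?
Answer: 0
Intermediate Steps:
H = -12 (H = Mul(3, -4) = -12)
Function('x')(Q, T) = Mul(Pow(Add(-3, T), -1), Add(-5, Q)) (Function('x')(Q, T) = Mul(Add(-5, Q), Pow(Add(-3, T), -1)) = Mul(Pow(Add(-3, T), -1), Add(-5, Q)))
Mul(Mul(-24, H), Function('x')(5, 0)) = Mul(Mul(-24, -12), Mul(Pow(Add(-3, 0), -1), Add(-5, 5))) = Mul(288, Mul(Pow(-3, -1), 0)) = Mul(288, Mul(Rational(-1, 3), 0)) = Mul(288, 0) = 0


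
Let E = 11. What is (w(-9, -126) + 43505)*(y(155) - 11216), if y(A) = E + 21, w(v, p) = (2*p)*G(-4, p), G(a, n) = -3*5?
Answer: -528835440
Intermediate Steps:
G(a, n) = -15
w(v, p) = -30*p (w(v, p) = (2*p)*(-15) = -30*p)
y(A) = 32 (y(A) = 11 + 21 = 32)
(w(-9, -126) + 43505)*(y(155) - 11216) = (-30*(-126) + 43505)*(32 - 11216) = (3780 + 43505)*(-11184) = 47285*(-11184) = -528835440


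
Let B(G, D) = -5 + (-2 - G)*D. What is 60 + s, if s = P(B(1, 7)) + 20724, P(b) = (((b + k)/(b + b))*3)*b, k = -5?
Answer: 41475/2 ≈ 20738.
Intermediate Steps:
B(G, D) = -5 + D*(-2 - G)
P(b) = -15/2 + 3*b/2 (P(b) = (((b - 5)/(b + b))*3)*b = (((-5 + b)/((2*b)))*3)*b = (((-5 + b)*(1/(2*b)))*3)*b = (((-5 + b)/(2*b))*3)*b = (3*(-5 + b)/(2*b))*b = -15/2 + 3*b/2)
s = 41355/2 (s = (-15/2 + 3*(-5 - 2*7 - 1*7*1)/2) + 20724 = (-15/2 + 3*(-5 - 14 - 7)/2) + 20724 = (-15/2 + (3/2)*(-26)) + 20724 = (-15/2 - 39) + 20724 = -93/2 + 20724 = 41355/2 ≈ 20678.)
60 + s = 60 + 41355/2 = 41475/2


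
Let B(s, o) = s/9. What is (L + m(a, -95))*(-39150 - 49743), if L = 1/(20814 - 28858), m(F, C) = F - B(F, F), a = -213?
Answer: 135383890845/8044 ≈ 1.6830e+7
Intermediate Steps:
B(s, o) = s/9 (B(s, o) = s*(1/9) = s/9)
m(F, C) = 8*F/9 (m(F, C) = F - F/9 = 8*F/9)
L = -1/8044 (L = 1/(-8044) = -1/8044 ≈ -0.00012432)
(L + m(a, -95))*(-39150 - 49743) = (-1/8044 + (8/9)*(-213))*(-39150 - 49743) = (-1/8044 - 568/3)*(-88893) = -4568995/24132*(-88893) = 135383890845/8044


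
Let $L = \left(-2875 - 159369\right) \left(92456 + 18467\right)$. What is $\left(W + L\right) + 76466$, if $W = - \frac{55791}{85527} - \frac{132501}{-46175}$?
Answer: $- \frac{7896889115999496472}{438801025} \approx -1.7997 \cdot 10^{10}$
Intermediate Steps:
$L = -17996591212$ ($L = \left(-162244\right) 110923 = -17996591212$)
$W = \frac{972918178}{438801025}$ ($W = \left(-55791\right) \frac{1}{85527} - - \frac{132501}{46175} = - \frac{6199}{9503} + \frac{132501}{46175} = \frac{972918178}{438801025} \approx 2.2172$)
$\left(W + L\right) + 76466 = \left(\frac{972918178}{438801025} - 17996591212\right) + 76466 = - \frac{7896922669358674122}{438801025} + 76466 = - \frac{7896889115999496472}{438801025}$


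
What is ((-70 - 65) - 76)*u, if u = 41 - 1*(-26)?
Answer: -14137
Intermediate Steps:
u = 67 (u = 41 + 26 = 67)
((-70 - 65) - 76)*u = ((-70 - 65) - 76)*67 = (-135 - 76)*67 = -211*67 = -14137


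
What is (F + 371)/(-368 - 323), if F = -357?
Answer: -14/691 ≈ -0.020260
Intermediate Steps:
(F + 371)/(-368 - 323) = (-357 + 371)/(-368 - 323) = 14/(-691) = 14*(-1/691) = -14/691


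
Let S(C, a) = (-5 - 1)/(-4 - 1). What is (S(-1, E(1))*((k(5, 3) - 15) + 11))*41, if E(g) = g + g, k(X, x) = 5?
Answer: 246/5 ≈ 49.200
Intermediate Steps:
E(g) = 2*g
S(C, a) = 6/5 (S(C, a) = -6/(-5) = -6*(-⅕) = 6/5)
(S(-1, E(1))*((k(5, 3) - 15) + 11))*41 = (6*((5 - 15) + 11)/5)*41 = (6*(-10 + 11)/5)*41 = ((6/5)*1)*41 = (6/5)*41 = 246/5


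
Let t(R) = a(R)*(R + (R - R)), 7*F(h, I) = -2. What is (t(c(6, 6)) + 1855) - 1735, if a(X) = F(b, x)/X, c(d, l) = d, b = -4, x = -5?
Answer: 838/7 ≈ 119.71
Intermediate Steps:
F(h, I) = -2/7 (F(h, I) = (⅐)*(-2) = -2/7)
a(X) = -2/(7*X)
t(R) = -2/7 (t(R) = (-2/(7*R))*(R + (R - R)) = (-2/(7*R))*(R + 0) = (-2/(7*R))*R = -2/7)
(t(c(6, 6)) + 1855) - 1735 = (-2/7 + 1855) - 1735 = 12983/7 - 1735 = 838/7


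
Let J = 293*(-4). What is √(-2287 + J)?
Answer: I*√3459 ≈ 58.813*I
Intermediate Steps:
J = -1172
√(-2287 + J) = √(-2287 - 1172) = √(-3459) = I*√3459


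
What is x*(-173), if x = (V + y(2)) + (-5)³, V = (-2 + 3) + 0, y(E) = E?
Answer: 21106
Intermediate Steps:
V = 1 (V = 1 + 0 = 1)
x = -122 (x = (1 + 2) + (-5)³ = 3 - 125 = -122)
x*(-173) = -122*(-173) = 21106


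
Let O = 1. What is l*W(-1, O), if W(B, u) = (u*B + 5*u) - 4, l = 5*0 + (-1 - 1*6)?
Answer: 0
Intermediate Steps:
l = -7 (l = 0 + (-1 - 6) = 0 - 7 = -7)
W(B, u) = -4 + 5*u + B*u (W(B, u) = (B*u + 5*u) - 4 = (5*u + B*u) - 4 = -4 + 5*u + B*u)
l*W(-1, O) = -7*(-4 + 5*1 - 1*1) = -7*(-4 + 5 - 1) = -7*0 = 0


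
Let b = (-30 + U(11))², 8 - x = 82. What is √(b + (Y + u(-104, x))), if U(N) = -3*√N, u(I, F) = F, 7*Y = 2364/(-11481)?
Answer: √(663805622193 + 129177093780*√11)/26789 ≈ 39.012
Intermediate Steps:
Y = -788/26789 (Y = (2364/(-11481))/7 = (2364*(-1/11481))/7 = (⅐)*(-788/3827) = -788/26789 ≈ -0.029415)
x = -74 (x = 8 - 1*82 = 8 - 82 = -74)
b = (-30 - 3*√11)² ≈ 1596.0
√(b + (Y + u(-104, x))) = √((999 + 180*√11) + (-788/26789 - 74)) = √((999 + 180*√11) - 1983174/26789) = √(24779037/26789 + 180*√11)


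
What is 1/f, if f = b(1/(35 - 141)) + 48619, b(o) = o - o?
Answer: 1/48619 ≈ 2.0568e-5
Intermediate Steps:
b(o) = 0
f = 48619 (f = 0 + 48619 = 48619)
1/f = 1/48619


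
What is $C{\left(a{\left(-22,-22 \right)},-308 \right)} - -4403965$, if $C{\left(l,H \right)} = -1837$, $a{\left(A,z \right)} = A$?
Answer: $4402128$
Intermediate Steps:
$C{\left(a{\left(-22,-22 \right)},-308 \right)} - -4403965 = -1837 - -4403965 = -1837 + 4403965 = 4402128$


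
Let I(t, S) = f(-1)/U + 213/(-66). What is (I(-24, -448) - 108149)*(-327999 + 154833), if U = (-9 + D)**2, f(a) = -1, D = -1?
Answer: 10300559675763/550 ≈ 1.8728e+10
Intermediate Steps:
U = 100 (U = (-9 - 1)**2 = (-10)**2 = 100)
I(t, S) = -3561/1100 (I(t, S) = -1/100 + 213/(-66) = -1*1/100 + 213*(-1/66) = -1/100 - 71/22 = -3561/1100)
(I(-24, -448) - 108149)*(-327999 + 154833) = (-3561/1100 - 108149)*(-327999 + 154833) = -118967461/1100*(-173166) = 10300559675763/550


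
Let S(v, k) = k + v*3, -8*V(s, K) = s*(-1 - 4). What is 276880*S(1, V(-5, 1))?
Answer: -34610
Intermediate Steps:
V(s, K) = 5*s/8 (V(s, K) = -s*(-1 - 4)/8 = -s*(-5)/8 = -(-5)*s/8 = 5*s/8)
S(v, k) = k + 3*v
276880*S(1, V(-5, 1)) = 276880*((5/8)*(-5) + 3*1) = 276880*(-25/8 + 3) = 276880*(-⅛) = -34610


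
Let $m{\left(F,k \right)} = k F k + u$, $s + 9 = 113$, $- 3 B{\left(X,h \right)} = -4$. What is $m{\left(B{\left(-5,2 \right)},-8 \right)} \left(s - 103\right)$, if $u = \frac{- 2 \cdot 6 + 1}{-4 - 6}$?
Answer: $\frac{2593}{30} \approx 86.433$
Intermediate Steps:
$B{\left(X,h \right)} = \frac{4}{3}$ ($B{\left(X,h \right)} = \left(- \frac{1}{3}\right) \left(-4\right) = \frac{4}{3}$)
$s = 104$ ($s = -9 + 113 = 104$)
$u = \frac{11}{10}$ ($u = \frac{\left(-1\right) 12 + 1}{-10} = \left(-12 + 1\right) \left(- \frac{1}{10}\right) = \left(-11\right) \left(- \frac{1}{10}\right) = \frac{11}{10} \approx 1.1$)
$m{\left(F,k \right)} = \frac{11}{10} + F k^{2}$ ($m{\left(F,k \right)} = k F k + \frac{11}{10} = F k k + \frac{11}{10} = F k^{2} + \frac{11}{10} = \frac{11}{10} + F k^{2}$)
$m{\left(B{\left(-5,2 \right)},-8 \right)} \left(s - 103\right) = \left(\frac{11}{10} + \frac{4 \left(-8\right)^{2}}{3}\right) \left(104 - 103\right) = \left(\frac{11}{10} + \frac{4}{3} \cdot 64\right) 1 = \left(\frac{11}{10} + \frac{256}{3}\right) 1 = \frac{2593}{30} \cdot 1 = \frac{2593}{30}$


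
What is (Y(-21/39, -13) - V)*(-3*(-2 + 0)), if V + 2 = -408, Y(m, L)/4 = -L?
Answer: 2772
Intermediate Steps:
Y(m, L) = -4*L (Y(m, L) = 4*(-L) = -4*L)
V = -410 (V = -2 - 408 = -410)
(Y(-21/39, -13) - V)*(-3*(-2 + 0)) = (-4*(-13) - 1*(-410))*(-3*(-2 + 0)) = (52 + 410)*(-3*(-2)) = 462*6 = 2772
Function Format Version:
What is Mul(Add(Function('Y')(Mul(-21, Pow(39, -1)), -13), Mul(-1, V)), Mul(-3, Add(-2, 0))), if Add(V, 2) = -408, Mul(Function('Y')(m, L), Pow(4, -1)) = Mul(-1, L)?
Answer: 2772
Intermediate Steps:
Function('Y')(m, L) = Mul(-4, L) (Function('Y')(m, L) = Mul(4, Mul(-1, L)) = Mul(-4, L))
V = -410 (V = Add(-2, -408) = -410)
Mul(Add(Function('Y')(Mul(-21, Pow(39, -1)), -13), Mul(-1, V)), Mul(-3, Add(-2, 0))) = Mul(Add(Mul(-4, -13), Mul(-1, -410)), Mul(-3, Add(-2, 0))) = Mul(Add(52, 410), Mul(-3, -2)) = Mul(462, 6) = 2772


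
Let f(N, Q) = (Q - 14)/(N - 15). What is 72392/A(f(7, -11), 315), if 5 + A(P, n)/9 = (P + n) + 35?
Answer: 579136/25065 ≈ 23.105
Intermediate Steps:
f(N, Q) = (-14 + Q)/(-15 + N)
A(P, n) = 270 + 9*P + 9*n (A(P, n) = -45 + 9*((P + n) + 35) = -45 + 9*(35 + P + n) = -45 + (315 + 9*P + 9*n) = 270 + 9*P + 9*n)
72392/A(f(7, -11), 315) = 72392/(270 + 9*((-14 - 11)/(-15 + 7)) + 9*315) = 72392/(270 + 9*(-25/(-8)) + 2835) = 72392/(270 + 9*(-⅛*(-25)) + 2835) = 72392/(270 + 9*(25/8) + 2835) = 72392/(270 + 225/8 + 2835) = 72392/(25065/8) = 72392*(8/25065) = 579136/25065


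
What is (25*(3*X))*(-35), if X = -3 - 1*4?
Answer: 18375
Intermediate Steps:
X = -7 (X = -3 - 4 = -7)
(25*(3*X))*(-35) = (25*(3*(-7)))*(-35) = (25*(-21))*(-35) = -525*(-35) = 18375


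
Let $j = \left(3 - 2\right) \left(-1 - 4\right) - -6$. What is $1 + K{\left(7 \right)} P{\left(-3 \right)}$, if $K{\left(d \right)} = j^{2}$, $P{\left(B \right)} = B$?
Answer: $-2$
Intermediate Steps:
$j = 1$ ($j = 1 \left(-5\right) + 6 = -5 + 6 = 1$)
$K{\left(d \right)} = 1$ ($K{\left(d \right)} = 1^{2} = 1$)
$1 + K{\left(7 \right)} P{\left(-3 \right)} = 1 + 1 \left(-3\right) = 1 - 3 = -2$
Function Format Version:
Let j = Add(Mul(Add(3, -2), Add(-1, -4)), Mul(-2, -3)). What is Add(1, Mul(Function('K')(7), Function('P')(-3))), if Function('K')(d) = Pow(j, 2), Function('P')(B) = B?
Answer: -2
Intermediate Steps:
j = 1 (j = Add(Mul(1, -5), 6) = Add(-5, 6) = 1)
Function('K')(d) = 1 (Function('K')(d) = Pow(1, 2) = 1)
Add(1, Mul(Function('K')(7), Function('P')(-3))) = Add(1, Mul(1, -3)) = Add(1, -3) = -2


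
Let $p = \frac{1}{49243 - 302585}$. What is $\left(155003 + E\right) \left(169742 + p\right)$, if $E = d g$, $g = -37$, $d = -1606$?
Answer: $\frac{9220870621831275}{253342} \approx 3.6397 \cdot 10^{10}$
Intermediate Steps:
$p = - \frac{1}{253342}$ ($p = \frac{1}{-253342} = - \frac{1}{253342} \approx -3.9472 \cdot 10^{-6}$)
$E = 59422$ ($E = \left(-1606\right) \left(-37\right) = 59422$)
$\left(155003 + E\right) \left(169742 + p\right) = \left(155003 + 59422\right) \left(169742 - \frac{1}{253342}\right) = 214425 \cdot \frac{43002777763}{253342} = \frac{9220870621831275}{253342}$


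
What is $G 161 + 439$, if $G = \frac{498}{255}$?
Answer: $\frac{64041}{85} \approx 753.42$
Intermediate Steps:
$G = \frac{166}{85}$ ($G = 498 \cdot \frac{1}{255} = \frac{166}{85} \approx 1.9529$)
$G 161 + 439 = \frac{166}{85} \cdot 161 + 439 = \frac{26726}{85} + 439 = \frac{64041}{85}$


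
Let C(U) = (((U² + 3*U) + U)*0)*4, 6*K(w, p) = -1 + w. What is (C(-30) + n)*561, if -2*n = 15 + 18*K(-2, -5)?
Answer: -1683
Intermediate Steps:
K(w, p) = -⅙ + w/6 (K(w, p) = (-1 + w)/6 = -⅙ + w/6)
C(U) = 0 (C(U) = ((U² + 4*U)*0)*4 = 0*4 = 0)
n = -3 (n = -(15 + 18*(-⅙ + (⅙)*(-2)))/2 = -(15 + 18*(-⅙ - ⅓))/2 = -(15 + 18*(-½))/2 = -(15 - 9)/2 = -½*6 = -3)
(C(-30) + n)*561 = (0 - 3)*561 = -3*561 = -1683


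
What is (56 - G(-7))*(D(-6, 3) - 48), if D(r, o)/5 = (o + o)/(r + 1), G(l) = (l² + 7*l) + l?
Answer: -3402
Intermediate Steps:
G(l) = l² + 8*l
D(r, o) = 10*o/(1 + r) (D(r, o) = 5*((o + o)/(r + 1)) = 5*((2*o)/(1 + r)) = 5*(2*o/(1 + r)) = 10*o/(1 + r))
(56 - G(-7))*(D(-6, 3) - 48) = (56 - (-7)*(8 - 7))*(10*3/(1 - 6) - 48) = (56 - (-7))*(10*3/(-5) - 48) = (56 - 1*(-7))*(10*3*(-⅕) - 48) = (56 + 7)*(-6 - 48) = 63*(-54) = -3402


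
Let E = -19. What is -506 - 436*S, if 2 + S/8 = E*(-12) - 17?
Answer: -729498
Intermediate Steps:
S = 1672 (S = -16 + 8*(-19*(-12) - 17) = -16 + 8*(228 - 17) = -16 + 8*211 = -16 + 1688 = 1672)
-506 - 436*S = -506 - 436*1672 = -506 - 728992 = -729498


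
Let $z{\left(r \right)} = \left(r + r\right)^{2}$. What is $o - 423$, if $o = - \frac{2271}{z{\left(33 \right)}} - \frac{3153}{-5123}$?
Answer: $- \frac{3145826063}{7438596} \approx -422.91$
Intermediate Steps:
$z{\left(r \right)} = 4 r^{2}$ ($z{\left(r \right)} = \left(2 r\right)^{2} = 4 r^{2}$)
$o = \frac{700045}{7438596}$ ($o = - \frac{2271}{4 \cdot 33^{2}} - \frac{3153}{-5123} = - \frac{2271}{4 \cdot 1089} - - \frac{3153}{5123} = - \frac{2271}{4356} + \frac{3153}{5123} = \left(-2271\right) \frac{1}{4356} + \frac{3153}{5123} = - \frac{757}{1452} + \frac{3153}{5123} = \frac{700045}{7438596} \approx 0.09411$)
$o - 423 = \frac{700045}{7438596} - 423 = - \frac{3145826063}{7438596}$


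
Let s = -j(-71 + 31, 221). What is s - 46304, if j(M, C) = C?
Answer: -46525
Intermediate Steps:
s = -221 (s = -1*221 = -221)
s - 46304 = -221 - 46304 = -46525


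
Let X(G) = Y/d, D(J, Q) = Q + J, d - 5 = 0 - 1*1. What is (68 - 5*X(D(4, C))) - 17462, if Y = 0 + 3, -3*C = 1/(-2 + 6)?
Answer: -69591/4 ≈ -17398.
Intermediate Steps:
C = -1/12 (C = -1/(3*(-2 + 6)) = -⅓/4 = -⅓*¼ = -1/12 ≈ -0.083333)
d = 4 (d = 5 + (0 - 1*1) = 5 + (0 - 1) = 5 - 1 = 4)
D(J, Q) = J + Q
Y = 3
X(G) = ¾ (X(G) = 3/4 = 3*(¼) = ¾)
(68 - 5*X(D(4, C))) - 17462 = (68 - 5*¾) - 17462 = (68 - 15/4) - 17462 = 257/4 - 17462 = -69591/4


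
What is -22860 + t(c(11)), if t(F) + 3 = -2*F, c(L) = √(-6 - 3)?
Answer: -22863 - 6*I ≈ -22863.0 - 6.0*I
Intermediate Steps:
c(L) = 3*I (c(L) = √(-9) = 3*I)
t(F) = -3 - 2*F
-22860 + t(c(11)) = -22860 + (-3 - 6*I) = -22863 - 6*I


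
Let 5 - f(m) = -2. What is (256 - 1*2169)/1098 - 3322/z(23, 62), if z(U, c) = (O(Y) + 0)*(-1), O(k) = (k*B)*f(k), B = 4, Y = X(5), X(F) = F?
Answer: 422467/19215 ≈ 21.986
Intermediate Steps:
f(m) = 7 (f(m) = 5 - 1*(-2) = 5 + 2 = 7)
Y = 5
O(k) = 28*k (O(k) = (k*4)*7 = (4*k)*7 = 28*k)
z(U, c) = -140 (z(U, c) = (28*5 + 0)*(-1) = (140 + 0)*(-1) = 140*(-1) = -140)
(256 - 1*2169)/1098 - 3322/z(23, 62) = (256 - 1*2169)/1098 - 3322/(-140) = (256 - 2169)*(1/1098) - 3322*(-1/140) = -1913*1/1098 + 1661/70 = -1913/1098 + 1661/70 = 422467/19215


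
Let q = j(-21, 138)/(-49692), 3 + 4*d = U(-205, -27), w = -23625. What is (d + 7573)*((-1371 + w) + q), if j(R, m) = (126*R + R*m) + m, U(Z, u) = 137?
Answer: -3149333966823/16564 ≈ -1.9013e+8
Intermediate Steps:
d = 67/2 (d = -3/4 + (1/4)*137 = -3/4 + 137/4 = 67/2 ≈ 33.500)
j(R, m) = m + 126*R + R*m
q = 901/8282 (q = (138 + 126*(-21) - 21*138)/(-49692) = (138 - 2646 - 2898)*(-1/49692) = -5406*(-1/49692) = 901/8282 ≈ 0.10879)
(d + 7573)*((-1371 + w) + q) = (67/2 + 7573)*((-1371 - 23625) + 901/8282) = 15213*(-24996 + 901/8282)/2 = (15213/2)*(-207015971/8282) = -3149333966823/16564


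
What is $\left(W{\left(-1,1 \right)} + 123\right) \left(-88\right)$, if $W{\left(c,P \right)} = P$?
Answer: $-10912$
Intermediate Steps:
$\left(W{\left(-1,1 \right)} + 123\right) \left(-88\right) = \left(1 + 123\right) \left(-88\right) = 124 \left(-88\right) = -10912$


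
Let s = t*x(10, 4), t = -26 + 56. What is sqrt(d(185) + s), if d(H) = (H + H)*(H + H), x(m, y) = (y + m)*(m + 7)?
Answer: 2*sqrt(36010) ≈ 379.53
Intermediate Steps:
t = 30
x(m, y) = (7 + m)*(m + y) (x(m, y) = (m + y)*(7 + m) = (7 + m)*(m + y))
d(H) = 4*H**2 (d(H) = (2*H)*(2*H) = 4*H**2)
s = 7140 (s = 30*(10**2 + 7*10 + 7*4 + 10*4) = 30*(100 + 70 + 28 + 40) = 30*238 = 7140)
sqrt(d(185) + s) = sqrt(4*185**2 + 7140) = sqrt(4*34225 + 7140) = sqrt(136900 + 7140) = sqrt(144040) = 2*sqrt(36010)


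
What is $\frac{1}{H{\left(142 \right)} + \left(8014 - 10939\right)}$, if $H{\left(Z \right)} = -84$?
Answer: $- \frac{1}{3009} \approx -0.00033234$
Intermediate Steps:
$\frac{1}{H{\left(142 \right)} + \left(8014 - 10939\right)} = \frac{1}{-84 + \left(8014 - 10939\right)} = \frac{1}{-84 - 2925} = \frac{1}{-3009} = - \frac{1}{3009}$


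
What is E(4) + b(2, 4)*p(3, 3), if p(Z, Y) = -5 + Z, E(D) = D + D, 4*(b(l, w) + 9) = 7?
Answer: 45/2 ≈ 22.500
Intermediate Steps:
b(l, w) = -29/4 (b(l, w) = -9 + (1/4)*7 = -9 + 7/4 = -29/4)
E(D) = 2*D
E(4) + b(2, 4)*p(3, 3) = 2*4 - 29*(-5 + 3)/4 = 8 - 29/4*(-2) = 8 + 29/2 = 45/2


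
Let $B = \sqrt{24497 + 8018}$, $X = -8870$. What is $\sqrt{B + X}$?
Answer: $\sqrt{-8870 + \sqrt{32515}} \approx 93.219 i$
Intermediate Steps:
$B = \sqrt{32515} \approx 180.32$
$\sqrt{B + X} = \sqrt{\sqrt{32515} - 8870} = \sqrt{-8870 + \sqrt{32515}}$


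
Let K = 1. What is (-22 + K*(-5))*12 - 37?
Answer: -361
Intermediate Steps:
(-22 + K*(-5))*12 - 37 = (-22 + 1*(-5))*12 - 37 = (-22 - 5)*12 - 37 = -27*12 - 37 = -324 - 37 = -361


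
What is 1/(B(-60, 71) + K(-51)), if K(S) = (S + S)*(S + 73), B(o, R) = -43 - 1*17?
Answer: -1/2304 ≈ -0.00043403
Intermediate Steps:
B(o, R) = -60 (B(o, R) = -43 - 17 = -60)
K(S) = 2*S*(73 + S) (K(S) = (2*S)*(73 + S) = 2*S*(73 + S))
1/(B(-60, 71) + K(-51)) = 1/(-60 + 2*(-51)*(73 - 51)) = 1/(-60 + 2*(-51)*22) = 1/(-60 - 2244) = 1/(-2304) = -1/2304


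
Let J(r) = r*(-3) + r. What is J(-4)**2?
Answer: 64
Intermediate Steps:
J(r) = -2*r (J(r) = -3*r + r = -2*r)
J(-4)**2 = (-2*(-4))**2 = 8**2 = 64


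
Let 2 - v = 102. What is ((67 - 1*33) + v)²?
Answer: 4356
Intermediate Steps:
v = -100 (v = 2 - 1*102 = 2 - 102 = -100)
((67 - 1*33) + v)² = ((67 - 1*33) - 100)² = ((67 - 33) - 100)² = (34 - 100)² = (-66)² = 4356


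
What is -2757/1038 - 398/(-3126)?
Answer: -1367543/540798 ≈ -2.5288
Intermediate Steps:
-2757/1038 - 398/(-3126) = -2757*1/1038 - 398*(-1/3126) = -919/346 + 199/1563 = -1367543/540798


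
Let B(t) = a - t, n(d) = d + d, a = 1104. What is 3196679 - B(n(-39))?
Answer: 3195497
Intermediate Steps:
n(d) = 2*d
B(t) = 1104 - t
3196679 - B(n(-39)) = 3196679 - (1104 - 2*(-39)) = 3196679 - (1104 - 1*(-78)) = 3196679 - (1104 + 78) = 3196679 - 1*1182 = 3196679 - 1182 = 3195497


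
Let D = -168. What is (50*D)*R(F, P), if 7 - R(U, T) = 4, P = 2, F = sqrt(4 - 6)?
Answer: -25200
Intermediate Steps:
F = I*sqrt(2) (F = sqrt(-2) = I*sqrt(2) ≈ 1.4142*I)
R(U, T) = 3 (R(U, T) = 7 - 1*4 = 7 - 4 = 3)
(50*D)*R(F, P) = (50*(-168))*3 = -8400*3 = -25200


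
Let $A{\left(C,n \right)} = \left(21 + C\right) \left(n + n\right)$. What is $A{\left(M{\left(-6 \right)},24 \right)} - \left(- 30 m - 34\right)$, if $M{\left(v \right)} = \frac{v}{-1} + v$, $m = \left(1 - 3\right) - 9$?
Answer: $712$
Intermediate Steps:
$m = -11$ ($m = -2 - 9 = -11$)
$M{\left(v \right)} = 0$ ($M{\left(v \right)} = v \left(-1\right) + v = - v + v = 0$)
$A{\left(C,n \right)} = 2 n \left(21 + C\right)$ ($A{\left(C,n \right)} = \left(21 + C\right) 2 n = 2 n \left(21 + C\right)$)
$A{\left(M{\left(-6 \right)},24 \right)} - \left(- 30 m - 34\right) = 2 \cdot 24 \left(21 + 0\right) - \left(\left(-30\right) \left(-11\right) - 34\right) = 2 \cdot 24 \cdot 21 - \left(330 - 34\right) = 1008 - 296 = 712$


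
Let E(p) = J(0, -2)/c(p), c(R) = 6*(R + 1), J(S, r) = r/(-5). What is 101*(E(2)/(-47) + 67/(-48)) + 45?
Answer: -3249551/33840 ≈ -96.027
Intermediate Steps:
J(S, r) = -r/5 (J(S, r) = r*(-⅕) = -r/5)
c(R) = 6 + 6*R (c(R) = 6*(1 + R) = 6 + 6*R)
E(p) = 2/(5*(6 + 6*p)) (E(p) = (-⅕*(-2))/(6 + 6*p) = 2/(5*(6 + 6*p)))
101*(E(2)/(-47) + 67/(-48)) + 45 = 101*((1/(15*(1 + 2)))/(-47) + 67/(-48)) + 45 = 101*(((1/15)/3)*(-1/47) + 67*(-1/48)) + 45 = 101*(((1/15)*(⅓))*(-1/47) - 67/48) + 45 = 101*((1/45)*(-1/47) - 67/48) + 45 = 101*(-1/2115 - 67/48) + 45 = 101*(-47251/33840) + 45 = -4772351/33840 + 45 = -3249551/33840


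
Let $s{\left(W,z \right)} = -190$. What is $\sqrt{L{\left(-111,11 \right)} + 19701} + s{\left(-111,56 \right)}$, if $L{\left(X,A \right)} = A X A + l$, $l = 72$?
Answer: $-190 + \sqrt{6342} \approx -110.36$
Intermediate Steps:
$L{\left(X,A \right)} = 72 + X A^{2}$ ($L{\left(X,A \right)} = A X A + 72 = X A^{2} + 72 = 72 + X A^{2}$)
$\sqrt{L{\left(-111,11 \right)} + 19701} + s{\left(-111,56 \right)} = \sqrt{\left(72 - 111 \cdot 11^{2}\right) + 19701} - 190 = \sqrt{\left(72 - 13431\right) + 19701} - 190 = \sqrt{-13359 + 19701} - 190 = \sqrt{6342} - 190 = -190 + \sqrt{6342}$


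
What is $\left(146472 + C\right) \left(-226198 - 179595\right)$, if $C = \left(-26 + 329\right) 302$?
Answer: $-96569806554$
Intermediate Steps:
$C = 91506$ ($C = 303 \cdot 302 = 91506$)
$\left(146472 + C\right) \left(-226198 - 179595\right) = \left(146472 + 91506\right) \left(-226198 - 179595\right) = 237978 \left(-405793\right) = -96569806554$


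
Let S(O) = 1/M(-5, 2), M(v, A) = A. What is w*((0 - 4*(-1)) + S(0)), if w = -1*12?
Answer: -54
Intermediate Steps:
w = -12
S(O) = ½ (S(O) = 1/2 = ½)
w*((0 - 4*(-1)) + S(0)) = -12*((0 - 4*(-1)) + ½) = -12*((0 + 4) + ½) = -12*(4 + ½) = -12*9/2 = -54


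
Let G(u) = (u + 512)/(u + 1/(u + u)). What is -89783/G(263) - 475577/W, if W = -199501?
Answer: -2477706393707887/81326582650 ≈ -30466.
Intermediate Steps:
G(u) = (512 + u)/(u + 1/(2*u))
-89783/G(263) - 475577/W = -89783*(1 + 2*263²)/(526*(512 + 263)) - 475577/(-199501) = -89783/(2*263*775/(1 + 2*69169)) - 475577*(-1/199501) = -89783/(2*263*775/(1 + 138338)) + 475577/199501 = -89783/(2*263*775/138339) + 475577/199501 = -89783/(2*263*(1/138339)*775) + 475577/199501 = -89783/407650/138339 + 475577/199501 = -89783*138339/407650 + 475577/199501 = -12420490437/407650 + 475577/199501 = -2477706393707887/81326582650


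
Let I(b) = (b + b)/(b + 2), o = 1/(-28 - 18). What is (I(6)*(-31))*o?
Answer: 93/92 ≈ 1.0109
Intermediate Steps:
o = -1/46 (o = 1/(-46) = -1/46 ≈ -0.021739)
I(b) = 2*b/(2 + b) (I(b) = (2*b)/(2 + b) = 2*b/(2 + b))
(I(6)*(-31))*o = ((2*6/(2 + 6))*(-31))*(-1/46) = ((2*6/8)*(-31))*(-1/46) = ((2*6*(⅛))*(-31))*(-1/46) = ((3/2)*(-31))*(-1/46) = -93/2*(-1/46) = 93/92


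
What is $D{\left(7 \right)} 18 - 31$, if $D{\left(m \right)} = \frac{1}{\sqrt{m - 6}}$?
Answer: $-13$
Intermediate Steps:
$D{\left(m \right)} = \frac{1}{\sqrt{-6 + m}}$
$D{\left(7 \right)} 18 - 31 = \frac{1}{\sqrt{-6 + 7}} \cdot 18 - 31 = \frac{1}{\sqrt{1}} \cdot 18 - 31 = 1 \cdot 18 - 31 = 18 - 31 = -13$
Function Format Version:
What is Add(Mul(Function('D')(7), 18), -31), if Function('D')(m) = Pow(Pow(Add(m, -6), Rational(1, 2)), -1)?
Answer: -13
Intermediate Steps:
Function('D')(m) = Pow(Add(-6, m), Rational(-1, 2)) (Function('D')(m) = Pow(Pow(Add(-6, m), Rational(1, 2)), -1) = Pow(Add(-6, m), Rational(-1, 2)))
Add(Mul(Function('D')(7), 18), -31) = Add(Mul(Pow(Add(-6, 7), Rational(-1, 2)), 18), -31) = Add(Mul(Pow(1, Rational(-1, 2)), 18), -31) = Add(Mul(1, 18), -31) = Add(18, -31) = -13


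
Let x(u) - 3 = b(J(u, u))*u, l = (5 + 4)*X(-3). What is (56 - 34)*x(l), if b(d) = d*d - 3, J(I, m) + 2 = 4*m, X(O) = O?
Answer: -7185552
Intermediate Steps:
J(I, m) = -2 + 4*m
b(d) = -3 + d² (b(d) = d² - 3 = -3 + d²)
l = -27 (l = (5 + 4)*(-3) = 9*(-3) = -27)
x(u) = 3 + u*(-3 + (-2 + 4*u)²) (x(u) = 3 + (-3 + (-2 + 4*u)²)*u = 3 + u*(-3 + (-2 + 4*u)²))
(56 - 34)*x(l) = (56 - 34)*(3 - 27*(-3 + 4*(-1 + 2*(-27))²)) = 22*(3 - 27*(-3 + 4*(-1 - 54)²)) = 22*(3 - 27*(-3 + 4*(-55)²)) = 22*(3 - 27*(-3 + 4*3025)) = 22*(3 - 27*(-3 + 12100)) = 22*(3 - 27*12097) = 22*(3 - 326619) = 22*(-326616) = -7185552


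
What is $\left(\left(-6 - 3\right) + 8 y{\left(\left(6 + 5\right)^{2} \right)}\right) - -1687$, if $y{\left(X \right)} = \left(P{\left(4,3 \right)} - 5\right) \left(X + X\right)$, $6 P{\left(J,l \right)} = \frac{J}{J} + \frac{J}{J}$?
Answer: $- \frac{22070}{3} \approx -7356.7$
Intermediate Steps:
$P{\left(J,l \right)} = \frac{1}{3}$ ($P{\left(J,l \right)} = \frac{\frac{J}{J} + \frac{J}{J}}{6} = \frac{1 + 1}{6} = \frac{1}{6} \cdot 2 = \frac{1}{3}$)
$y{\left(X \right)} = - \frac{28 X}{3}$ ($y{\left(X \right)} = \left(\frac{1}{3} - 5\right) \left(X + X\right) = - \frac{14 \cdot 2 X}{3} = - \frac{28 X}{3}$)
$\left(\left(-6 - 3\right) + 8 y{\left(\left(6 + 5\right)^{2} \right)}\right) - -1687 = \left(\left(-6 - 3\right) + 8 \left(- \frac{28 \left(6 + 5\right)^{2}}{3}\right)\right) - -1687 = \left(-9 + 8 \left(- \frac{28 \cdot 11^{2}}{3}\right)\right) + 1687 = \left(-9 + 8 \left(\left(- \frac{28}{3}\right) 121\right)\right) + 1687 = \left(-9 + 8 \left(- \frac{3388}{3}\right)\right) + 1687 = \left(-9 - \frac{27104}{3}\right) + 1687 = - \frac{27131}{3} + 1687 = - \frac{22070}{3}$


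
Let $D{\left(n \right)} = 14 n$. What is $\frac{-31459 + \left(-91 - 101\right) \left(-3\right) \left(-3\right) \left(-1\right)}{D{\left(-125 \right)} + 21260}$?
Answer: $- \frac{29731}{19510} \approx -1.5239$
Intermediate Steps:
$\frac{-31459 + \left(-91 - 101\right) \left(-3\right) \left(-3\right) \left(-1\right)}{D{\left(-125 \right)} + 21260} = \frac{-31459 + \left(-91 - 101\right) \left(-3\right) \left(-3\right) \left(-1\right)}{14 \left(-125\right) + 21260} = \frac{-31459 - 192 \cdot 9 \left(-1\right)}{-1750 + 21260} = \frac{-31459 - -1728}{19510} = \left(-31459 + 1728\right) \frac{1}{19510} = \left(-29731\right) \frac{1}{19510} = - \frac{29731}{19510}$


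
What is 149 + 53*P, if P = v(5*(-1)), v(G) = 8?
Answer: 573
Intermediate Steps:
P = 8
149 + 53*P = 149 + 53*8 = 149 + 424 = 573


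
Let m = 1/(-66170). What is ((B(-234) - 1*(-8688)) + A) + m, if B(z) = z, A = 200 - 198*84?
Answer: -527904261/66170 ≈ -7978.0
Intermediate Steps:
m = -1/66170 ≈ -1.5113e-5
A = -16432 (A = 200 - 16632 = -16432)
((B(-234) - 1*(-8688)) + A) + m = ((-234 - 1*(-8688)) - 16432) - 1/66170 = ((-234 + 8688) - 16432) - 1/66170 = (8454 - 16432) - 1/66170 = -7978 - 1/66170 = -527904261/66170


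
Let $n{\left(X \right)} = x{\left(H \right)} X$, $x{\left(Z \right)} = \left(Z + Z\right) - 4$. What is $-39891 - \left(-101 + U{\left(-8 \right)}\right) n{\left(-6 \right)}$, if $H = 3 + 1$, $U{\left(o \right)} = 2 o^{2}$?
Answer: $-39243$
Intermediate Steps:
$H = 4$
$x{\left(Z \right)} = -4 + 2 Z$ ($x{\left(Z \right)} = 2 Z - 4 = -4 + 2 Z$)
$n{\left(X \right)} = 4 X$ ($n{\left(X \right)} = \left(-4 + 2 \cdot 4\right) X = \left(-4 + 8\right) X = 4 X$)
$-39891 - \left(-101 + U{\left(-8 \right)}\right) n{\left(-6 \right)} = -39891 - \left(-101 + 2 \left(-8\right)^{2}\right) 4 \left(-6\right) = -39891 - \left(-101 + 2 \cdot 64\right) \left(-24\right) = -39891 - \left(-101 + 128\right) \left(-24\right) = -39891 - 27 \left(-24\right) = -39891 - -648 = -39891 + 648 = -39243$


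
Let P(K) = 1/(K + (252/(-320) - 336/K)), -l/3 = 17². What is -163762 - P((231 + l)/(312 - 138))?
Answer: -1761550127938/10756769 ≈ -1.6376e+5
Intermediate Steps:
l = -867 (l = -3*17² = -3*289 = -867)
P(K) = 1/(-63/80 + K - 336/K) (P(K) = 1/(K + (252*(-1/320) - 336/K)) = 1/(K + (-63/80 - 336/K)) = 1/(-63/80 + K - 336/K))
-163762 - P((231 + l)/(312 - 138)) = -163762 - 80*(231 - 867)/(312 - 138)/(-26880 - 63*(231 - 867)/(312 - 138) + 80*((231 - 867)/(312 - 138))²) = -163762 - 80*(-636/174)/(-26880 - (-40068)/174 + 80*(-636/174)²) = -163762 - 80*(-636*1/174)/(-26880 - (-40068)/174 + 80*(-636*1/174)²) = -163762 - 80*(-106)/(29*(-26880 - 63*(-106/29) + 80*(-106/29)²)) = -163762 - 80*(-106)/(29*(-26880 + 6678/29 + 80*(11236/841))) = -163762 - 80*(-106)/(29*(-26880 + 6678/29 + 898880/841)) = -163762 - 80*(-106)/(29*(-21513538/841)) = -163762 - 80*(-106)*(-841)/(29*21513538) = -163762 - 1*122960/10756769 = -163762 - 122960/10756769 = -1761550127938/10756769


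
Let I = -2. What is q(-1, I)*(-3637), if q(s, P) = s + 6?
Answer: -18185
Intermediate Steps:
q(s, P) = 6 + s
q(-1, I)*(-3637) = (6 - 1)*(-3637) = 5*(-3637) = -18185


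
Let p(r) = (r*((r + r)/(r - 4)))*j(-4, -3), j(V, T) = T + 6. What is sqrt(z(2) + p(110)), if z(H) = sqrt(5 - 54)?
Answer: sqrt(1923900 + 19663*I)/53 ≈ 26.171 + 0.13374*I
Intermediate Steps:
z(H) = 7*I (z(H) = sqrt(-49) = 7*I)
j(V, T) = 6 + T
p(r) = 6*r**2/(-4 + r) (p(r) = (r*((r + r)/(r - 4)))*(6 - 3) = (r*((2*r)/(-4 + r)))*3 = (r*(2*r/(-4 + r)))*3 = (2*r**2/(-4 + r))*3 = 6*r**2/(-4 + r))
sqrt(z(2) + p(110)) = sqrt(7*I + 6*110**2/(-4 + 110)) = sqrt(7*I + 6*12100/106) = sqrt(7*I + 6*12100*(1/106)) = sqrt(7*I + 36300/53) = sqrt(36300/53 + 7*I)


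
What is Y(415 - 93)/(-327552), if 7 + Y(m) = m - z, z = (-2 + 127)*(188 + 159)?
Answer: 10765/81888 ≈ 0.13146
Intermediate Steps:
z = 43375 (z = 125*347 = 43375)
Y(m) = -43382 + m (Y(m) = -7 + (m - 1*43375) = -7 + (m - 43375) = -7 + (-43375 + m) = -43382 + m)
Y(415 - 93)/(-327552) = (-43382 + (415 - 93))/(-327552) = (-43382 + 322)*(-1/327552) = -43060*(-1/327552) = 10765/81888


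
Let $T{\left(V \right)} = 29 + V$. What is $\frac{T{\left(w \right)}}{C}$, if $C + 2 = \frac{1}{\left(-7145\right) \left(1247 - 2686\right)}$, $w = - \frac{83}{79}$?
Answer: $- \frac{22701894240}{1624501411} \approx -13.975$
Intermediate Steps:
$w = - \frac{83}{79}$ ($w = \left(-83\right) \frac{1}{79} = - \frac{83}{79} \approx -1.0506$)
$C = - \frac{20563309}{10281655}$ ($C = -2 + \frac{1}{\left(-7145\right) \left(1247 - 2686\right)} = -2 - \frac{1}{7145 \left(-1439\right)} = -2 - - \frac{1}{10281655} = -2 + \frac{1}{10281655} = - \frac{20563309}{10281655} \approx -2.0$)
$\frac{T{\left(w \right)}}{C} = \frac{29 - \frac{83}{79}}{- \frac{20563309}{10281655}} = \frac{2208}{79} \left(- \frac{10281655}{20563309}\right) = - \frac{22701894240}{1624501411}$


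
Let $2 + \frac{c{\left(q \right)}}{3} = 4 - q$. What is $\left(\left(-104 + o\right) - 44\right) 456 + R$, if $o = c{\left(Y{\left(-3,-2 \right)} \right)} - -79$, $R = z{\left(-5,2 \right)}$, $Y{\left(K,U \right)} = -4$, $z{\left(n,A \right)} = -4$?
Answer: $-23260$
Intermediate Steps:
$c{\left(q \right)} = 6 - 3 q$ ($c{\left(q \right)} = -6 + 3 \left(4 - q\right) = -6 - \left(-12 + 3 q\right) = 6 - 3 q$)
$R = -4$
$o = 97$ ($o = \left(6 - -12\right) - -79 = \left(6 + 12\right) + 79 = 18 + 79 = 97$)
$\left(\left(-104 + o\right) - 44\right) 456 + R = \left(\left(-104 + 97\right) - 44\right) 456 - 4 = \left(-7 - 44\right) 456 - 4 = \left(-51\right) 456 - 4 = -23256 - 4 = -23260$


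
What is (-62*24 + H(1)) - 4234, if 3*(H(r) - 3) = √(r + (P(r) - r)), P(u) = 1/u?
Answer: -17156/3 ≈ -5718.7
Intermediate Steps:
H(r) = 3 + √(1/r)/3 (H(r) = 3 + √(r + (1/r - r))/3 = 3 + √(1/r)/3)
(-62*24 + H(1)) - 4234 = (-62*24 + (3 + √(1/1)/3)) - 4234 = (-1488 + (3 + √1/3)) - 4234 = (-1488 + (3 + (⅓)*1)) - 4234 = (-1488 + (3 + ⅓)) - 4234 = (-1488 + 10/3) - 4234 = -4454/3 - 4234 = -17156/3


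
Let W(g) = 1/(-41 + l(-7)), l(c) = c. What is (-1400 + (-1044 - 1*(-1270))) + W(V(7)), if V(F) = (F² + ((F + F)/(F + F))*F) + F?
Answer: -56353/48 ≈ -1174.0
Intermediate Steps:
V(F) = F² + 2*F (V(F) = (F² + ((2*F)/((2*F)))*F) + F = (F² + ((2*F)*(1/(2*F)))*F) + F = (F² + 1*F) + F = (F² + F) + F = (F + F²) + F = F² + 2*F)
W(g) = -1/48 (W(g) = 1/(-41 - 7) = 1/(-48) = -1/48)
(-1400 + (-1044 - 1*(-1270))) + W(V(7)) = (-1400 + (-1044 - 1*(-1270))) - 1/48 = (-1400 + (-1044 + 1270)) - 1/48 = (-1400 + 226) - 1/48 = -1174 - 1/48 = -56353/48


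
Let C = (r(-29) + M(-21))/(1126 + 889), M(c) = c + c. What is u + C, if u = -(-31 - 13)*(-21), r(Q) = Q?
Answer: -1861931/2015 ≈ -924.04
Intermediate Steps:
M(c) = 2*c
u = -924 (u = -(-44)*(-21) = -1*924 = -924)
C = -71/2015 (C = (-29 + 2*(-21))/(1126 + 889) = (-29 - 42)/2015 = -71*1/2015 = -71/2015 ≈ -0.035236)
u + C = -924 - 71/2015 = -1861931/2015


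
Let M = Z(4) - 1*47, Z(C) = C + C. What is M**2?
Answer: 1521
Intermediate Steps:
Z(C) = 2*C
M = -39 (M = 2*4 - 1*47 = 8 - 47 = -39)
M**2 = (-39)**2 = 1521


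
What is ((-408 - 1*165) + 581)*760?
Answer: 6080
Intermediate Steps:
((-408 - 1*165) + 581)*760 = ((-408 - 165) + 581)*760 = (-573 + 581)*760 = 8*760 = 6080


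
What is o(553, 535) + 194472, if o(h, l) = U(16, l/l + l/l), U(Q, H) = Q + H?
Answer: 194490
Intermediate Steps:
U(Q, H) = H + Q
o(h, l) = 18 (o(h, l) = (l/l + l/l) + 16 = (1 + 1) + 16 = 2 + 16 = 18)
o(553, 535) + 194472 = 18 + 194472 = 194490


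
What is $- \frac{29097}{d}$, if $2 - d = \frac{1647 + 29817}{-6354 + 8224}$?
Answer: $\frac{27205695}{13862} \approx 1962.6$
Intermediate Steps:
$d = - \frac{13862}{935}$ ($d = 2 - \frac{1647 + 29817}{-6354 + 8224} = 2 - \frac{31464}{1870} = 2 - 31464 \cdot \frac{1}{1870} = 2 - \frac{15732}{935} = - \frac{13862}{935} \approx -14.826$)
$- \frac{29097}{d} = - \frac{29097}{- \frac{13862}{935}} = \left(-29097\right) \left(- \frac{935}{13862}\right) = \frac{27205695}{13862}$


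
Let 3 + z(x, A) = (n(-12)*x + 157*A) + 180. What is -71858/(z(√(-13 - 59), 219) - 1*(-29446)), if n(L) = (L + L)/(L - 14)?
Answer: -194322248003/173088452113 + 16814772*I*√2/173088452113 ≈ -1.1227 + 0.00013738*I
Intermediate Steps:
n(L) = 2*L/(-14 + L) (n(L) = (2*L)/(-14 + L) = 2*L/(-14 + L))
z(x, A) = 177 + 157*A + 12*x/13 (z(x, A) = -3 + (((2*(-12)/(-14 - 12))*x + 157*A) + 180) = -3 + (((2*(-12)/(-26))*x + 157*A) + 180) = -3 + (((2*(-12)*(-1/26))*x + 157*A) + 180) = -3 + ((12*x/13 + 157*A) + 180) = -3 + ((157*A + 12*x/13) + 180) = -3 + (180 + 157*A + 12*x/13) = 177 + 157*A + 12*x/13)
-71858/(z(√(-13 - 59), 219) - 1*(-29446)) = -71858/((177 + 157*219 + 12*√(-13 - 59)/13) - 1*(-29446)) = -71858/((177 + 34383 + 12*√(-72)/13) + 29446) = -71858/((177 + 34383 + 12*(6*I*√2)/13) + 29446) = -71858/((177 + 34383 + 72*I*√2/13) + 29446) = -71858/((34560 + 72*I*√2/13) + 29446) = -71858/(64006 + 72*I*√2/13)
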